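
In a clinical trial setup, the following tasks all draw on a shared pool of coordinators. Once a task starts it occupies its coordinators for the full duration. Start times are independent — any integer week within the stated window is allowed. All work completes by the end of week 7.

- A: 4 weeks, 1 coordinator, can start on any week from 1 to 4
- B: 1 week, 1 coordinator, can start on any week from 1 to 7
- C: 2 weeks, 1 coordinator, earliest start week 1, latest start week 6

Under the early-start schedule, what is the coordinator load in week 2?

2

At early start, week 2 has: A, C.
Demand: 1 + 1 = 2.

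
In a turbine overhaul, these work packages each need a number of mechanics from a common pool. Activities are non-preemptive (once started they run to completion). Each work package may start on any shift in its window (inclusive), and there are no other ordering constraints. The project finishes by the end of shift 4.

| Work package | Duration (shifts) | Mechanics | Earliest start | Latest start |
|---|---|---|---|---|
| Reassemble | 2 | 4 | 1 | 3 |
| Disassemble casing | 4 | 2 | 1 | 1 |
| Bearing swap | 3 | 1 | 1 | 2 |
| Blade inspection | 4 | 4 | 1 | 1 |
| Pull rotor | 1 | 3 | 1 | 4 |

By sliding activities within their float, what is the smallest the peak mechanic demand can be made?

11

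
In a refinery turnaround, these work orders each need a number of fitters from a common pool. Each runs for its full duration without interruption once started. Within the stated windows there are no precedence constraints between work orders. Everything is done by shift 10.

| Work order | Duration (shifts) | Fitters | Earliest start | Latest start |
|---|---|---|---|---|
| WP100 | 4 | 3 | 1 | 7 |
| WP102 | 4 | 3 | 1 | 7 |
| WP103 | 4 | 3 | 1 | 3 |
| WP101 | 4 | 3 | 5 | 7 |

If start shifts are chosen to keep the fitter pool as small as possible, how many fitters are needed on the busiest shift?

6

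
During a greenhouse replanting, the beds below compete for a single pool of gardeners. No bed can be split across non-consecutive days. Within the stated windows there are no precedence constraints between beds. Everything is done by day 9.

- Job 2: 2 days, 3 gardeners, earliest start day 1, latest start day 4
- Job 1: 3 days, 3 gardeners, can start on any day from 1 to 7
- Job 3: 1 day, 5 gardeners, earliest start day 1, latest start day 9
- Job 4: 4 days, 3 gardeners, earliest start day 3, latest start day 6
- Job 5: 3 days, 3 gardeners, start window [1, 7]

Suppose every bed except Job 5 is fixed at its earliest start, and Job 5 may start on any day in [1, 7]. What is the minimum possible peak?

Job 5@1: d1:14  d2:9  d3:9  d4:3  d5:3  d6:3  d7:0  d8:0  d9:0 → peak 14
Job 5@2: d1:11  d2:9  d3:9  d4:6  d5:3  d6:3  d7:0  d8:0  d9:0 → peak 11
Job 5@3: d1:11  d2:6  d3:9  d4:6  d5:6  d6:3  d7:0  d8:0  d9:0 → peak 11
Job 5@4: d1:11  d2:6  d3:6  d4:6  d5:6  d6:6  d7:0  d8:0  d9:0 → peak 11
Job 5@5: d1:11  d2:6  d3:6  d4:3  d5:6  d6:6  d7:3  d8:0  d9:0 → peak 11
Job 5@6: d1:11  d2:6  d3:6  d4:3  d5:3  d6:6  d7:3  d8:3  d9:0 → peak 11
Job 5@7: d1:11  d2:6  d3:6  d4:3  d5:3  d6:3  d7:3  d8:3  d9:3 → peak 11
Best is Job 5@2, peak 11.

11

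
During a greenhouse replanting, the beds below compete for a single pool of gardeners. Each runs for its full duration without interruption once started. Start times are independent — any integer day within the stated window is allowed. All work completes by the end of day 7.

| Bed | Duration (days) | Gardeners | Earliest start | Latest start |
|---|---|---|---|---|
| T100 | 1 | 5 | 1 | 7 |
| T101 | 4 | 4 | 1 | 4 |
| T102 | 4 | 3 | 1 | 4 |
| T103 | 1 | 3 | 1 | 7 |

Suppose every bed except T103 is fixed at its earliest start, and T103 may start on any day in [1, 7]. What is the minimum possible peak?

T103@1: d1:15  d2:7  d3:7  d4:7  d5:0  d6:0  d7:0 → peak 15
T103@2: d1:12  d2:10  d3:7  d4:7  d5:0  d6:0  d7:0 → peak 12
T103@3: d1:12  d2:7  d3:10  d4:7  d5:0  d6:0  d7:0 → peak 12
T103@4: d1:12  d2:7  d3:7  d4:10  d5:0  d6:0  d7:0 → peak 12
T103@5: d1:12  d2:7  d3:7  d4:7  d5:3  d6:0  d7:0 → peak 12
T103@6: d1:12  d2:7  d3:7  d4:7  d5:0  d6:3  d7:0 → peak 12
T103@7: d1:12  d2:7  d3:7  d4:7  d5:0  d6:0  d7:3 → peak 12
Best is T103@2, peak 12.

12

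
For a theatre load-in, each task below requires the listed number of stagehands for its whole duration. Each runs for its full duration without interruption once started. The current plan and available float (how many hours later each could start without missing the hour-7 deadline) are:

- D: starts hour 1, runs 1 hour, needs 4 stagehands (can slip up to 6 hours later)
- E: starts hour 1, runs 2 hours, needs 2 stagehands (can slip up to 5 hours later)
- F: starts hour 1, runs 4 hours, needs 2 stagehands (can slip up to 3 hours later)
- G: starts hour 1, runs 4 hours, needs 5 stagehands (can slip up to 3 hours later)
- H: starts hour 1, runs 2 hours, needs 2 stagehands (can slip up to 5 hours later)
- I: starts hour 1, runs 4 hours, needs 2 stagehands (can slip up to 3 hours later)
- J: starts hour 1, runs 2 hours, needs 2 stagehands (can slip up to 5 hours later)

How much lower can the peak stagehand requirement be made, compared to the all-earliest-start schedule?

Early-start peak: h1:19  h2:15  h3:9  h4:9  h5:0  h6:0  h7:0 ⇒ 19.
Leveled (D@1, E@1, F@1, G@2, H@5, I@3, J@6): h1:8  h2:9  h3:9  h4:9  h5:9  h6:6  h7:2 ⇒ 9.
Reduction 19 − 9 = 10.

10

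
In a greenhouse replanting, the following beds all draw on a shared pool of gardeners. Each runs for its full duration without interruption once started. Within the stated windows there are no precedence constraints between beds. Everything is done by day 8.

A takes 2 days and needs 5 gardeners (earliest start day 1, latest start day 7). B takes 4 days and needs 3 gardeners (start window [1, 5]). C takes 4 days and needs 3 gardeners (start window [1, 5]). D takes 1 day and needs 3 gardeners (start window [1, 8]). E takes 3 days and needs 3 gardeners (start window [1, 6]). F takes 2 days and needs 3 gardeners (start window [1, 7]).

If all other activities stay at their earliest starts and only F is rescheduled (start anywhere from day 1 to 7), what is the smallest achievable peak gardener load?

17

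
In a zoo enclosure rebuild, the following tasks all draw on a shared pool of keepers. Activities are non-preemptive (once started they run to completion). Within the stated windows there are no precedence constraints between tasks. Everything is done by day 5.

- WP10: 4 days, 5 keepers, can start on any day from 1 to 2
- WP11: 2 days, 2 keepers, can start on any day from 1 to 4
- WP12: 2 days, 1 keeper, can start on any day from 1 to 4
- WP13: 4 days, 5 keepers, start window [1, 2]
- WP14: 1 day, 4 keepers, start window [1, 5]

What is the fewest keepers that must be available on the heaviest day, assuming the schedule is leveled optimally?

12

Early-start (WP10@1, WP11@1, WP12@1, WP13@1, WP14@1) gives peak 17: d1:17  d2:13  d3:10  d4:10  d5:0.
Shift WP12→3, WP14→5.
Schedule WP10@1, WP11@1, WP12@3, WP13@1, WP14@5: d1:12  d2:12  d3:11  d4:11  d5:4 — peak 12.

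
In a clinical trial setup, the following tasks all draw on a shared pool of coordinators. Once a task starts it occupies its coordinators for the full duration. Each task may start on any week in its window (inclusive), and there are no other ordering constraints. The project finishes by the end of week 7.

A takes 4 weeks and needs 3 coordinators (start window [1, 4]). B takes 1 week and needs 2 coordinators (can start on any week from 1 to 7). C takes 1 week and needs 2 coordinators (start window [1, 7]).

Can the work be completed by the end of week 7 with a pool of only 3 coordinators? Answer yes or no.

yes

Schedule A@1, B@5, C@6: w1:3  w2:3  w3:3  w4:3  w5:2  w6:2  w7:0 — peak 3 ≤ 3.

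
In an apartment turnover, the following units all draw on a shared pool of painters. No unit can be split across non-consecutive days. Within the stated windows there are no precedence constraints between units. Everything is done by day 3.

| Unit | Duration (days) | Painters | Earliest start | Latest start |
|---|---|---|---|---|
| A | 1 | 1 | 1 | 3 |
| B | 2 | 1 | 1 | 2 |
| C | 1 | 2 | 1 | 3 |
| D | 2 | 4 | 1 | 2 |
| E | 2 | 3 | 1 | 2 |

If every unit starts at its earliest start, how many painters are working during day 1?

At early start, day 1 has: A, B, C, D, E.
Demand: 1 + 1 + 2 + 4 + 3 = 11.

11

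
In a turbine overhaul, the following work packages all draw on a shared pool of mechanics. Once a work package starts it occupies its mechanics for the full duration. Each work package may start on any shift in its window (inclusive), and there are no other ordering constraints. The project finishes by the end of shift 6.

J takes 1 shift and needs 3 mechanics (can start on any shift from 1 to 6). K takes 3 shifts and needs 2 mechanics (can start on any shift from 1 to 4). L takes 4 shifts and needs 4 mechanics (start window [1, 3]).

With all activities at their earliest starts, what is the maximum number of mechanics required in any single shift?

Early-start schedule: J@1, K@1, L@1.
Load per shift: shift 1: 9, shift 2: 6, shift 3: 6, shift 4: 4, shift 5: 0, shift 6: 0.
Peak is 9.

9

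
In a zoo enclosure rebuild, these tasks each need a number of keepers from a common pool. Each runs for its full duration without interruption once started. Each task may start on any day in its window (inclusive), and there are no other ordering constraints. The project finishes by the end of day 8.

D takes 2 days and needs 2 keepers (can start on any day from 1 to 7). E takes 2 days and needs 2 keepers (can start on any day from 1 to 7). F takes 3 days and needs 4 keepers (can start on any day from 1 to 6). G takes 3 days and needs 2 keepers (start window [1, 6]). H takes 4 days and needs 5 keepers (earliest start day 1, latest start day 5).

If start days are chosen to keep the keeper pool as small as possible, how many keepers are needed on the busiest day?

Early-start (D@1, E@1, F@1, G@1, H@1) gives peak 15: d1:15  d2:15  d3:11  d4:5  d5:0  d6:0  d7:0  d8:0.
Shift E→3, G→4, H→5.
Schedule D@1, E@3, F@1, G@4, H@5: d1:6  d2:6  d3:6  d4:4  d5:7  d6:7  d7:5  d8:5 — peak 7.

7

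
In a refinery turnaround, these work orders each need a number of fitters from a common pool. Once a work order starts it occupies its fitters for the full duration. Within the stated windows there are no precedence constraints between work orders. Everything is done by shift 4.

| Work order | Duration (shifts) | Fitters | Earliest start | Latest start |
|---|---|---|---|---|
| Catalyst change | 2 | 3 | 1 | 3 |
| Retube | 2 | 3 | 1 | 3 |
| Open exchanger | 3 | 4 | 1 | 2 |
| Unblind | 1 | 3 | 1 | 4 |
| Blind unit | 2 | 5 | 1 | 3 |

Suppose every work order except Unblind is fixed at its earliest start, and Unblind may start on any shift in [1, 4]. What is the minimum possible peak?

15

Unblind@1: s1:18  s2:15  s3:4  s4:0 → peak 18
Unblind@2: s1:15  s2:18  s3:4  s4:0 → peak 18
Unblind@3: s1:15  s2:15  s3:7  s4:0 → peak 15
Unblind@4: s1:15  s2:15  s3:4  s4:3 → peak 15
Best is Unblind@3, peak 15.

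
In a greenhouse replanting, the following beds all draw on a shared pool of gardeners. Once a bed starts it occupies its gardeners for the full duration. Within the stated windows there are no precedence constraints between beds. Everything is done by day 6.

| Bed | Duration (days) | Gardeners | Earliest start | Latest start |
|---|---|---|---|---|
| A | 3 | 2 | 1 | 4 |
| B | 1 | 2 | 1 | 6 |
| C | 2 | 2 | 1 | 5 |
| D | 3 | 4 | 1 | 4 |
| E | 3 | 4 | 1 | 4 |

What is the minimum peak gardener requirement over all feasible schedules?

6

Early-start (A@1, B@1, C@1, D@1, E@1) gives peak 14: d1:14  d2:12  d3:10  d4:0  d5:0  d6:0.
Shift B→4, C→5, E→4.
Schedule A@1, B@4, C@5, D@1, E@4: d1:6  d2:6  d3:6  d4:6  d5:6  d6:6 — peak 6.
Total gardener-days = 36 over 6 days ⇒ peak ≥ ⌈36/6⌉ = 6, so 6 is optimal.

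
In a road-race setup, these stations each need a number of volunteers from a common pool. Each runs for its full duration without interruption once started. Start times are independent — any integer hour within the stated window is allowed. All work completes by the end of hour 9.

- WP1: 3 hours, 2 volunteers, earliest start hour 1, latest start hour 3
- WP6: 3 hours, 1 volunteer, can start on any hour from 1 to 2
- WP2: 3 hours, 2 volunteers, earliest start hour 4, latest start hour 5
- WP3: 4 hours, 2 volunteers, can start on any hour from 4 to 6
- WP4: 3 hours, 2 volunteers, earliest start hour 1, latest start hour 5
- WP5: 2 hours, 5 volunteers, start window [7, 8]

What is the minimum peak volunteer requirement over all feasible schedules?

Early-start (WP1@1, WP6@1, WP2@4, WP3@4, WP4@1, WP5@7) gives peak 7: h1:5  h2:5  h3:5  h4:4  h5:4  h6:4  h7:7  h8:5  h9:0.
Shift WP5→8.
Schedule WP1@1, WP6@1, WP2@4, WP3@4, WP4@1, WP5@8: h1:5  h2:5  h3:5  h4:4  h5:4  h6:4  h7:2  h8:5  h9:5 — peak 5.
Total volunteer-hours = 39 over 9 hours ⇒ peak ≥ ⌈39/9⌉ = 5, so 5 is optimal.

5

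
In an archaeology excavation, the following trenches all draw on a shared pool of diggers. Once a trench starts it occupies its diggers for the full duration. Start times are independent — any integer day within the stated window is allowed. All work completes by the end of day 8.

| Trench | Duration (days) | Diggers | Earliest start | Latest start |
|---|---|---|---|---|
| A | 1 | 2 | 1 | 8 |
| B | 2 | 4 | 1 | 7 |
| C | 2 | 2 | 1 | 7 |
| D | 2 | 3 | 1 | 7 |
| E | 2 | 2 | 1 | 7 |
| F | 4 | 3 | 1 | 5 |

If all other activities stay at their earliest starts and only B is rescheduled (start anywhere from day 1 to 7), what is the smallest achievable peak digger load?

B@1: d1:16  d2:14  d3:3  d4:3  d5:0  d6:0  d7:0  d8:0 → peak 16
B@2: d1:12  d2:14  d3:7  d4:3  d5:0  d6:0  d7:0  d8:0 → peak 14
B@3: d1:12  d2:10  d3:7  d4:7  d5:0  d6:0  d7:0  d8:0 → peak 12
B@4: d1:12  d2:10  d3:3  d4:7  d5:4  d6:0  d7:0  d8:0 → peak 12
B@5: d1:12  d2:10  d3:3  d4:3  d5:4  d6:4  d7:0  d8:0 → peak 12
B@6: d1:12  d2:10  d3:3  d4:3  d5:0  d6:4  d7:4  d8:0 → peak 12
B@7: d1:12  d2:10  d3:3  d4:3  d5:0  d6:0  d7:4  d8:4 → peak 12
Best is B@3, peak 12.

12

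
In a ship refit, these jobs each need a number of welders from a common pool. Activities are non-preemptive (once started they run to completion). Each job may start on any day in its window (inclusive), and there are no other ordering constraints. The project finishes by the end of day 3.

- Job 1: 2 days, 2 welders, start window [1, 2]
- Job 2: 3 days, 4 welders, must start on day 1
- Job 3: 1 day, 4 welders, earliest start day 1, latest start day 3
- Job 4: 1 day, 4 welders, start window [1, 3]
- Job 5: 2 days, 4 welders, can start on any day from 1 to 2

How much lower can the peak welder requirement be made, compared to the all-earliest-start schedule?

Early-start peak: d1:18  d2:10  d3:4 ⇒ 18.
Leveled (Job 1@1, Job 2@1, Job 3@1, Job 4@3, Job 5@2): d1:10  d2:10  d3:12 ⇒ 12.
Reduction 18 − 12 = 6.

6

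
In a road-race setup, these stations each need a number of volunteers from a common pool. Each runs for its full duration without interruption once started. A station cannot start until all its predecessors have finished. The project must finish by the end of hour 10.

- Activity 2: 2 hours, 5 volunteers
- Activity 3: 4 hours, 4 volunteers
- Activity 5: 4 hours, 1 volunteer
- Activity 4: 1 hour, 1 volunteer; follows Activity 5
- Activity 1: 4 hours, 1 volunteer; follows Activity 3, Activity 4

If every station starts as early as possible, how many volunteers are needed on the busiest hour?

10

Early-start schedule: Activity 2@1, Activity 3@1, Activity 5@1, Activity 4@5, Activity 1@6.
Load per hour: hour 1: 10, hour 2: 10, hour 3: 5, hour 4: 5, hour 5: 1, hour 6: 1, hour 7: 1, hour 8: 1, hour 9: 1, hour 10: 0.
Peak is 10.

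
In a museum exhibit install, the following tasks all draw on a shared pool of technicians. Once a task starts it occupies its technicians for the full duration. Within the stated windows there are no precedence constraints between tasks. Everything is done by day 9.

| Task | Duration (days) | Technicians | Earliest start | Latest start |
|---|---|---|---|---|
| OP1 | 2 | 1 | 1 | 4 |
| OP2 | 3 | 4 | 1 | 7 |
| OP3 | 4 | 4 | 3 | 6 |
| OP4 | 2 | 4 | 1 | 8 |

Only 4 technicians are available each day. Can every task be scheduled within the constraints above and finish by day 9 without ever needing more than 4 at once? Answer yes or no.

no

Total technician-days = 38; over 9 days the average is 38/9 > 4, so some day must exceed 4.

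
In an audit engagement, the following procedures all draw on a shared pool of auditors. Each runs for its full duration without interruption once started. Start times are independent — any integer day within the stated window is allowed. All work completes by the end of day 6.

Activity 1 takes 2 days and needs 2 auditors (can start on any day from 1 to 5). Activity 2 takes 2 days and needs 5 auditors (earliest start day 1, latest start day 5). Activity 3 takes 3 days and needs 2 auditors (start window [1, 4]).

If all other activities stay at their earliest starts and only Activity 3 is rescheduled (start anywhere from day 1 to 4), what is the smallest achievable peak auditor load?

7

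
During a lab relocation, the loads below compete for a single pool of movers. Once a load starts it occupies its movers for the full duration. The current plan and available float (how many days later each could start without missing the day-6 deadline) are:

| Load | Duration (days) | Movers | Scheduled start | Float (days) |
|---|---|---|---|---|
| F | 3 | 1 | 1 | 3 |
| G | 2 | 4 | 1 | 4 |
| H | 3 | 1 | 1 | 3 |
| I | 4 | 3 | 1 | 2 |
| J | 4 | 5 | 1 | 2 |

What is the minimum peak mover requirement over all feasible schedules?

9

Early-start (F@1, G@1, H@1, I@1, J@1) gives peak 14: d1:14  d2:14  d3:10  d4:8  d5:0  d6:0.
Shift H→4, J→3.
Schedule F@1, G@1, H@4, I@1, J@3: d1:8  d2:8  d3:9  d4:9  d5:6  d6:6 — peak 9.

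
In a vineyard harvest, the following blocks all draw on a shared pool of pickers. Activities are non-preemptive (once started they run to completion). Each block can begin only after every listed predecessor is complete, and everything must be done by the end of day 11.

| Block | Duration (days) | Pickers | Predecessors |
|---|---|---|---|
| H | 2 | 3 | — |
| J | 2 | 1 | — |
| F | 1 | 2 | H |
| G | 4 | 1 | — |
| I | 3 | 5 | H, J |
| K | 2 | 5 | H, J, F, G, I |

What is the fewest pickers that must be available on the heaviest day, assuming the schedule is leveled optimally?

Early-start (H@1, J@1, F@3, G@1, I@3, K@6) gives peak 8: d1:5  d2:5  d3:8  d4:6  d5:5  d6:5  d7:5  d8:0  d9:0  d10:0  d11:0.
Shift I→5, K→8.
Schedule H@1, J@1, F@3, G@1, I@5, K@8: d1:5  d2:5  d3:3  d4:1  d5:5  d6:5  d7:5  d8:5  d9:5  d10:0  d11:0 — peak 5.

5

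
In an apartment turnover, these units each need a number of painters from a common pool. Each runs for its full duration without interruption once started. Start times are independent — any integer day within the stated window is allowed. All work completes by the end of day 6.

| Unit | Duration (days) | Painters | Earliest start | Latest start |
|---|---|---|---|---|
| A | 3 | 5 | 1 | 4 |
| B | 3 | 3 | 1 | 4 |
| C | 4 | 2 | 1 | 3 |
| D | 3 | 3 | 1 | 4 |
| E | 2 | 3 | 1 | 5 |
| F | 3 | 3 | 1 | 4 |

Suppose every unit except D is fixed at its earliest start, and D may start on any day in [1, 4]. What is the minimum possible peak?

D@1: d1:19  d2:19  d3:16  d4:2  d5:0  d6:0 → peak 19
D@2: d1:16  d2:19  d3:16  d4:5  d5:0  d6:0 → peak 19
D@3: d1:16  d2:16  d3:16  d4:5  d5:3  d6:0 → peak 16
D@4: d1:16  d2:16  d3:13  d4:5  d5:3  d6:3 → peak 16
Best is D@3, peak 16.

16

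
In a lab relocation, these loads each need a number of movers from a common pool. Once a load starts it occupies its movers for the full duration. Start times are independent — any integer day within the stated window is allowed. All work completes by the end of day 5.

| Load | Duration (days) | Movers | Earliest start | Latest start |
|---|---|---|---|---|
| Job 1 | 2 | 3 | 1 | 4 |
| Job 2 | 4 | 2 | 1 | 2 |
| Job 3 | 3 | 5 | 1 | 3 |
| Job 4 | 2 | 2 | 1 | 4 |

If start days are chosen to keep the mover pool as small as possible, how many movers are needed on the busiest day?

Early-start (Job 1@1, Job 2@1, Job 3@1, Job 4@1) gives peak 12: d1:12  d2:12  d3:7  d4:2  d5:0.
Shift Job 3→3.
Schedule Job 1@1, Job 2@1, Job 3@3, Job 4@1: d1:7  d2:7  d3:7  d4:7  d5:5 — peak 7.
Total mover-days = 33 over 5 days ⇒ peak ≥ ⌈33/5⌉ = 7, so 7 is optimal.

7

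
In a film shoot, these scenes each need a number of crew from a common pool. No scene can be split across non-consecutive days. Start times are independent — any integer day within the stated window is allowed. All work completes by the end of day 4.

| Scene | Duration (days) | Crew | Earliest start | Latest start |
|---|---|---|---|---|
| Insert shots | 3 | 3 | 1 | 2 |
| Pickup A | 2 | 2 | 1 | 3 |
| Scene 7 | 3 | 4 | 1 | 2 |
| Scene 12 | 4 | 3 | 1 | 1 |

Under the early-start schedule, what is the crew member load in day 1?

At early start, day 1 has: Insert shots, Pickup A, Scene 7, Scene 12.
Demand: 3 + 2 + 4 + 3 = 12.

12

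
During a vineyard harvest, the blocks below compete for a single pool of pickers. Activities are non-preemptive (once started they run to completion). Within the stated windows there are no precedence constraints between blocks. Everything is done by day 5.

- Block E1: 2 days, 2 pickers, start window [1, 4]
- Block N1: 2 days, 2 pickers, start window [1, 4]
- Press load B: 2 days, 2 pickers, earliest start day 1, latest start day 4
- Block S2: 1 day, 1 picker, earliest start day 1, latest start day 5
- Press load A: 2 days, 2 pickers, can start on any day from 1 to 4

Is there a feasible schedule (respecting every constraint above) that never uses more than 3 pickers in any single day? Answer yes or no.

Total picker-days = 17; over 5 days the average is 17/5 > 3, so some day must exceed 3.

no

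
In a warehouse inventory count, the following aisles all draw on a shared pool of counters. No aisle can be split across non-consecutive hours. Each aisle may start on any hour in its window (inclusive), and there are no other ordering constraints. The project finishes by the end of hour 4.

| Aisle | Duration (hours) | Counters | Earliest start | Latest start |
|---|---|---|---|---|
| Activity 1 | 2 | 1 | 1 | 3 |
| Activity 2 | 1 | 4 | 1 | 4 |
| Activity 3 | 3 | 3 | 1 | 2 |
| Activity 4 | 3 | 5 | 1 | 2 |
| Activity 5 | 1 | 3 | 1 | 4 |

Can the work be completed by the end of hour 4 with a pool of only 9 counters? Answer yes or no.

yes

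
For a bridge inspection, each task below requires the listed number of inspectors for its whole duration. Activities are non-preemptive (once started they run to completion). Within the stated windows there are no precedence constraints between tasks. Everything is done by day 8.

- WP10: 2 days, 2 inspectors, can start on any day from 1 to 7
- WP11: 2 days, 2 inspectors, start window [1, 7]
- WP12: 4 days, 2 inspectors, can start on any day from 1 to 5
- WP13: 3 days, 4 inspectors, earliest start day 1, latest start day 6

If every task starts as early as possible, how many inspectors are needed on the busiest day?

Early-start schedule: WP10@1, WP11@1, WP12@1, WP13@1.
Load per day: day 1: 10, day 2: 10, day 3: 6, day 4: 2, day 5: 0, day 6: 0, day 7: 0, day 8: 0.
Peak is 10.

10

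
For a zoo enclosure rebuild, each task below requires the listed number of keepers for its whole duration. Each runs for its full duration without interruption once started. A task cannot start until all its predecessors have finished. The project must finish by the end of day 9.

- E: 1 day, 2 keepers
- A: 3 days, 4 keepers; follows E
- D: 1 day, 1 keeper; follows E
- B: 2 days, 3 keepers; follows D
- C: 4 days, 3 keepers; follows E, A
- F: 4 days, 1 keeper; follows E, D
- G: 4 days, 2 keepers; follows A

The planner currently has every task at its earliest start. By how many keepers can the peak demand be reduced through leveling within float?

1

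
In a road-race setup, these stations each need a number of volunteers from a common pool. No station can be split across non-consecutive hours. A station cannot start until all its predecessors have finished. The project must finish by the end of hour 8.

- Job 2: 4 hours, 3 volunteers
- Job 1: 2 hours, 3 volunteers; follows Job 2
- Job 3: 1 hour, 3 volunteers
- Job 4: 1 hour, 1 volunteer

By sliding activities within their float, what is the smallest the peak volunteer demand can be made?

Early-start (Job 2@1, Job 1@5, Job 3@1, Job 4@1) gives peak 7: h1:7  h2:3  h3:3  h4:3  h5:3  h6:3  h7:0  h8:0.
Shift Job 3→7, Job 4→8.
Schedule Job 2@1, Job 1@5, Job 3@7, Job 4@8: h1:3  h2:3  h3:3  h4:3  h5:3  h6:3  h7:3  h8:1 — peak 3.
Total volunteer-hours = 22 over 8 hours ⇒ peak ≥ ⌈22/8⌉ = 3, so 3 is optimal.

3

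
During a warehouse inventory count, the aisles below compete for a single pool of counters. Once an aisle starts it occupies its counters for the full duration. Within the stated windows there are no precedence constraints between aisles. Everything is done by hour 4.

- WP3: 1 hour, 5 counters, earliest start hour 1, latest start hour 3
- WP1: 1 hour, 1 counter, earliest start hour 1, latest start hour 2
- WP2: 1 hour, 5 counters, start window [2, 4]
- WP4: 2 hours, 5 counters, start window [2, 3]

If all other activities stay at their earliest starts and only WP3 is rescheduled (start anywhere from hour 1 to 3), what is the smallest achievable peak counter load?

10

WP3@1: h1:6  h2:10  h3:5  h4:0 → peak 10
WP3@2: h1:1  h2:15  h3:5  h4:0 → peak 15
WP3@3: h1:1  h2:10  h3:10  h4:0 → peak 10
Best is WP3@1, peak 10.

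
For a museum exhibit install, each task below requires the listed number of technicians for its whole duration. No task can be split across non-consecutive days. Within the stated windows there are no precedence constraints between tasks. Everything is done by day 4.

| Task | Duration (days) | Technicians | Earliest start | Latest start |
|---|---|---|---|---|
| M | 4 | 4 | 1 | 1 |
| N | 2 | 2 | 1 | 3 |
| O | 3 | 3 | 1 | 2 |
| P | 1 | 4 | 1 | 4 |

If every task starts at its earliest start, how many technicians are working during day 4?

At early start, day 4 has: M.
Demand: 4 = 4.

4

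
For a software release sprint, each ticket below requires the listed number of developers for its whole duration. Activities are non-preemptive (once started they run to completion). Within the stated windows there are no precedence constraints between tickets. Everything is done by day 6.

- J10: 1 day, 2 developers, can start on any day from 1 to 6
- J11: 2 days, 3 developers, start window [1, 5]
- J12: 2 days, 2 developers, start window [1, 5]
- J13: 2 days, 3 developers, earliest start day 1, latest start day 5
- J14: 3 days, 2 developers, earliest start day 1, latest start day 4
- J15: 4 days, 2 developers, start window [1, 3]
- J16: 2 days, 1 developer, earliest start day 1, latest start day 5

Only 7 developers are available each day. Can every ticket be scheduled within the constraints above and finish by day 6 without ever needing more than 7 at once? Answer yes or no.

Schedule J10@1, J11@1, J12@3, J13@5, J14@2, J15@3, J16@1: d1:6  d2:6  d3:6  d4:6  d5:5  d6:5 — peak 6 ≤ 7.

yes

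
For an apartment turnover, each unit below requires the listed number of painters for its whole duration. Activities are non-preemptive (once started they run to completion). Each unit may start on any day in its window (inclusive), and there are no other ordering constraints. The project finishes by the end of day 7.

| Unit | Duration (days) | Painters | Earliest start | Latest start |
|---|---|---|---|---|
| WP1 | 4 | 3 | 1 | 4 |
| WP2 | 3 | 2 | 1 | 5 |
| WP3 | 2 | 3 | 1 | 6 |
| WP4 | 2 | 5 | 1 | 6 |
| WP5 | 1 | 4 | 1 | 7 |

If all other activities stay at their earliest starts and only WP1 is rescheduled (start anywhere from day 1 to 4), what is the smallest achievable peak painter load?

14

WP1@1: d1:17  d2:13  d3:5  d4:3  d5:0  d6:0  d7:0 → peak 17
WP1@2: d1:14  d2:13  d3:5  d4:3  d5:3  d6:0  d7:0 → peak 14
WP1@3: d1:14  d2:10  d3:5  d4:3  d5:3  d6:3  d7:0 → peak 14
WP1@4: d1:14  d2:10  d3:2  d4:3  d5:3  d6:3  d7:3 → peak 14
Best is WP1@2, peak 14.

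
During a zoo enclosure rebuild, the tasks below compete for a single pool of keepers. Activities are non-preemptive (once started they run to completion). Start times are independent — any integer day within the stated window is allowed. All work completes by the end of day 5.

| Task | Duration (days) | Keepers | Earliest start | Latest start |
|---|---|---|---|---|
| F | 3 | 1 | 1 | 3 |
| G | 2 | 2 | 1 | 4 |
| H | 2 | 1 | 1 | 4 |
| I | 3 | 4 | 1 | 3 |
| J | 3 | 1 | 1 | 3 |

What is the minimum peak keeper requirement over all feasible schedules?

Early-start (F@1, G@1, H@1, I@1, J@1) gives peak 9: d1:9  d2:9  d3:6  d4:0  d5:0.
Shift I→3.
Schedule F@1, G@1, H@1, I@3, J@1: d1:5  d2:5  d3:6  d4:4  d5:4 — peak 6.

6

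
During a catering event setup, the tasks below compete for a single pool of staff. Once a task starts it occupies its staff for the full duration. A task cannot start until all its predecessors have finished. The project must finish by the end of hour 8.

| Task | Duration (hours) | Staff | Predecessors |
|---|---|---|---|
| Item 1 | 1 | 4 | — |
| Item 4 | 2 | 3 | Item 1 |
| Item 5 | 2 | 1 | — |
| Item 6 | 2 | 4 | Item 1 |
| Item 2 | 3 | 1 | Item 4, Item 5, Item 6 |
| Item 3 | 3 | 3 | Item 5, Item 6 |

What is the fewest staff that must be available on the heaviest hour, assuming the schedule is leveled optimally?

4

Early-start (Item 1@1, Item 4@2, Item 5@1, Item 6@2, Item 2@4, Item 3@4) gives peak 8: h1:5  h2:8  h3:7  h4:4  h5:4  h6:4  h7:0  h8:0.
Shift Item 5→2, Item 6→4, Item 2→6, Item 3→6.
Schedule Item 1@1, Item 4@2, Item 5@2, Item 6@4, Item 2@6, Item 3@6: h1:4  h2:4  h3:4  h4:4  h5:4  h6:4  h7:4  h8:4 — peak 4.
Total staffer-hours = 32 over 8 hours ⇒ peak ≥ ⌈32/8⌉ = 4, so 4 is optimal.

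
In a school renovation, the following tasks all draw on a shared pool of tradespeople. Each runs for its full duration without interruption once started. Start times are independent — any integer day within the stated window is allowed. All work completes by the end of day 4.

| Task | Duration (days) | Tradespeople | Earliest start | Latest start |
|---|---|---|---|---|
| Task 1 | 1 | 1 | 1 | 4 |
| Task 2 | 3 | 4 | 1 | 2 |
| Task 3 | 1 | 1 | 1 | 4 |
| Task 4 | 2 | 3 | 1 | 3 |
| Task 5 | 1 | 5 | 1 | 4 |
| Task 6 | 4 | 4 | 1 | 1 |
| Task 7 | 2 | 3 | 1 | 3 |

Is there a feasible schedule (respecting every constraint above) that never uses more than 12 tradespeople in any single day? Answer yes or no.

yes

Schedule Task 1@1, Task 2@1, Task 3@2, Task 4@1, Task 5@4, Task 6@1, Task 7@3: d1:12  d2:12  d3:11  d4:12 — peak 12 ≤ 12.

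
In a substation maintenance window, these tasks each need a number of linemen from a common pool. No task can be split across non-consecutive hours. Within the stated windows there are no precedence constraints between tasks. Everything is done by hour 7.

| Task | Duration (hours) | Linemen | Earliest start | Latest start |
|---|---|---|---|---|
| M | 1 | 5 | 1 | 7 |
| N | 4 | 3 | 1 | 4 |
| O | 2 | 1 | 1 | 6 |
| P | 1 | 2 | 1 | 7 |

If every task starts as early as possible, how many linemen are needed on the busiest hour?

11

Early-start schedule: M@1, N@1, O@1, P@1.
Load per hour: hour 1: 11, hour 2: 4, hour 3: 3, hour 4: 3, hour 5: 0, hour 6: 0, hour 7: 0.
Peak is 11.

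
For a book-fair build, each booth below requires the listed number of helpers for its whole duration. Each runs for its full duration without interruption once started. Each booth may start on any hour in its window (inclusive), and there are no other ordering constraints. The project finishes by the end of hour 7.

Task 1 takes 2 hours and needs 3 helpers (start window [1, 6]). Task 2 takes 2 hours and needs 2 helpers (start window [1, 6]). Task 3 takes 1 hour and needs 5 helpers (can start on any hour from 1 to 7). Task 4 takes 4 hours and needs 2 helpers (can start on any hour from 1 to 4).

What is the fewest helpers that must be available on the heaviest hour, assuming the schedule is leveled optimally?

5

Early-start (Task 1@1, Task 2@1, Task 3@1, Task 4@1) gives peak 12: h1:12  h2:7  h3:2  h4:2  h5:0  h6:0  h7:0.
Shift Task 3→3, Task 4→4.
Schedule Task 1@1, Task 2@1, Task 3@3, Task 4@4: h1:5  h2:5  h3:5  h4:2  h5:2  h6:2  h7:2 — peak 5.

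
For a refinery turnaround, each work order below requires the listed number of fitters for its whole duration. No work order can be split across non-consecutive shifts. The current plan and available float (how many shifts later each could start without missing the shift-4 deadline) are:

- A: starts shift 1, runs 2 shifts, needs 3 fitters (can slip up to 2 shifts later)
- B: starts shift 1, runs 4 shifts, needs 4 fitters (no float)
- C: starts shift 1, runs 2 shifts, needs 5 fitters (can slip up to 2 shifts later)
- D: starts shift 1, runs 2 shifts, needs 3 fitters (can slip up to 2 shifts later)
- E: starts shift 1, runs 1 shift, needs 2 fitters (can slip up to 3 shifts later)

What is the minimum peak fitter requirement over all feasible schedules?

11

Early-start (A@1, B@1, C@1, D@1, E@1) gives peak 17: s1:17  s2:15  s3:4  s4:4.
Shift C→3, E→3.
Schedule A@1, B@1, C@3, D@1, E@3: s1:10  s2:10  s3:11  s4:9 — peak 11.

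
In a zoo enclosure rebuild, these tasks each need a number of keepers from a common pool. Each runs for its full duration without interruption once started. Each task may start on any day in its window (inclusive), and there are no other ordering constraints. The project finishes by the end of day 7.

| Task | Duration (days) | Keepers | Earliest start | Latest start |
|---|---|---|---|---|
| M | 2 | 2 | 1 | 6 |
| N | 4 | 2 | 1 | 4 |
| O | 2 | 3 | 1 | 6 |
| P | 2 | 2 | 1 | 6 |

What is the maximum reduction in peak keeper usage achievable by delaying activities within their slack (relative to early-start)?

Early-start peak: d1:9  d2:9  d3:2  d4:2  d5:0  d6:0  d7:0 ⇒ 9.
Leveled (M@1, N@1, O@5, P@3): d1:4  d2:4  d3:4  d4:4  d5:3  d6:3  d7:0 ⇒ 4.
Reduction 9 − 4 = 5.

5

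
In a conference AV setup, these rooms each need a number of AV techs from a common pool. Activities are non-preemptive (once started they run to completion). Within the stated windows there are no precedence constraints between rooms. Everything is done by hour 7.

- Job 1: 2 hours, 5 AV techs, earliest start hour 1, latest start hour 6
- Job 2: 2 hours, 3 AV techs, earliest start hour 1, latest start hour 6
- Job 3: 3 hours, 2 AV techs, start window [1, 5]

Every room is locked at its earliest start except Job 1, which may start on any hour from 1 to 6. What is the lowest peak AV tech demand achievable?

Job 1@1: h1:10  h2:10  h3:2  h4:0  h5:0  h6:0  h7:0 → peak 10
Job 1@2: h1:5  h2:10  h3:7  h4:0  h5:0  h6:0  h7:0 → peak 10
Job 1@3: h1:5  h2:5  h3:7  h4:5  h5:0  h6:0  h7:0 → peak 7
Job 1@4: h1:5  h2:5  h3:2  h4:5  h5:5  h6:0  h7:0 → peak 5
Job 1@5: h1:5  h2:5  h3:2  h4:0  h5:5  h6:5  h7:0 → peak 5
Job 1@6: h1:5  h2:5  h3:2  h4:0  h5:0  h6:5  h7:5 → peak 5
Best is Job 1@4, peak 5.

5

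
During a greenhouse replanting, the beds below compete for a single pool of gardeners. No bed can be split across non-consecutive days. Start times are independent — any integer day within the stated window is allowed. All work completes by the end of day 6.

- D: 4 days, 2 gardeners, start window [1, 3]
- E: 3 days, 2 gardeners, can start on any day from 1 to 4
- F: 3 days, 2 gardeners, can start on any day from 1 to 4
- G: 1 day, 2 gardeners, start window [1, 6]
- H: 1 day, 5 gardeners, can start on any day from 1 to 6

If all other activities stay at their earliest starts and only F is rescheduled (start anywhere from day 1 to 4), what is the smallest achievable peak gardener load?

11

F@1: d1:13  d2:6  d3:6  d4:2  d5:0  d6:0 → peak 13
F@2: d1:11  d2:6  d3:6  d4:4  d5:0  d6:0 → peak 11
F@3: d1:11  d2:4  d3:6  d4:4  d5:2  d6:0 → peak 11
F@4: d1:11  d2:4  d3:4  d4:4  d5:2  d6:2 → peak 11
Best is F@2, peak 11.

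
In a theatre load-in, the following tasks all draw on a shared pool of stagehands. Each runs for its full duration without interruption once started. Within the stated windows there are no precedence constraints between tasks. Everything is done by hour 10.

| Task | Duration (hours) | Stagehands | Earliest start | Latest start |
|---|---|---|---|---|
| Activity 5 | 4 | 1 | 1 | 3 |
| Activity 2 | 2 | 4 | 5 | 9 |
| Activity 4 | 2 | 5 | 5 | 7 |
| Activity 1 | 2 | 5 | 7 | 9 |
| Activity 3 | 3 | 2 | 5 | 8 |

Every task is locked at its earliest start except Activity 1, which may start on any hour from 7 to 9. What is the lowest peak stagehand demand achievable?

11

Activity 1@7: h1:1  h2:1  h3:1  h4:1  h5:11  h6:11  h7:7  h8:5  h9:0  h10:0 → peak 11
Activity 1@8: h1:1  h2:1  h3:1  h4:1  h5:11  h6:11  h7:2  h8:5  h9:5  h10:0 → peak 11
Activity 1@9: h1:1  h2:1  h3:1  h4:1  h5:11  h6:11  h7:2  h8:0  h9:5  h10:5 → peak 11
Best is Activity 1@7, peak 11.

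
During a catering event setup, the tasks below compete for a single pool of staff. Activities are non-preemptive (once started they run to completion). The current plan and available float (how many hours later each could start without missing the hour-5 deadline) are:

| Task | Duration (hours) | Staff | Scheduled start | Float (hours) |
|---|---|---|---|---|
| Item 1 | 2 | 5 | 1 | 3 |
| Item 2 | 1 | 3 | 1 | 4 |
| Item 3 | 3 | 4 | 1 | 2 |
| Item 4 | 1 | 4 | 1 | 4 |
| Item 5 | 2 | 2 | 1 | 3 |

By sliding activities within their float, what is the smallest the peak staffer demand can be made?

Early-start (Item 1@1, Item 2@1, Item 3@1, Item 4@1, Item 5@1) gives peak 18: h1:18  h2:11  h3:4  h4:0  h5:0.
Shift Item 3→3, Item 4→3, Item 5→4.
Schedule Item 1@1, Item 2@1, Item 3@3, Item 4@3, Item 5@4: h1:8  h2:5  h3:8  h4:6  h5:6 — peak 8.

8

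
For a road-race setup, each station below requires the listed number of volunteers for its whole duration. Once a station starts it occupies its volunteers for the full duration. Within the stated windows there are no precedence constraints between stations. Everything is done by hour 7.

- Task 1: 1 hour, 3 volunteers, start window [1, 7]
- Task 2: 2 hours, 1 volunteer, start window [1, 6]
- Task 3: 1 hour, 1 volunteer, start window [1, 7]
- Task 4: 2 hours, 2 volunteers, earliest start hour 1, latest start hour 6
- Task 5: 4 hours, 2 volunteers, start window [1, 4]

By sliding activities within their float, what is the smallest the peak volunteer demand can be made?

3

Early-start (Task 1@1, Task 2@1, Task 3@1, Task 4@1, Task 5@1) gives peak 9: h1:9  h2:5  h3:2  h4:2  h5:0  h6:0  h7:0.
Shift Task 2→2, Task 3→4, Task 4→2, Task 5→4.
Schedule Task 1@1, Task 2@2, Task 3@4, Task 4@2, Task 5@4: h1:3  h2:3  h3:3  h4:3  h5:2  h6:2  h7:2 — peak 3.
Total volunteer-hours = 18 over 7 hours ⇒ peak ≥ ⌈18/7⌉ = 3, so 3 is optimal.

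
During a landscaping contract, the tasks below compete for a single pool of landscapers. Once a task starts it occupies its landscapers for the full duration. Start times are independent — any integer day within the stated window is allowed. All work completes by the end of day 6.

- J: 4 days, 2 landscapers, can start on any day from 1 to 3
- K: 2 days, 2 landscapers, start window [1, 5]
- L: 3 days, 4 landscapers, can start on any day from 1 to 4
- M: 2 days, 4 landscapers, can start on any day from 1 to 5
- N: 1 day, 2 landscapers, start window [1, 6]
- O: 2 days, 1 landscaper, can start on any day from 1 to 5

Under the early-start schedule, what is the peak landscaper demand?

Early-start schedule: J@1, K@1, L@1, M@1, N@1, O@1.
Load per day: day 1: 15, day 2: 13, day 3: 6, day 4: 2, day 5: 0, day 6: 0.
Peak is 15.

15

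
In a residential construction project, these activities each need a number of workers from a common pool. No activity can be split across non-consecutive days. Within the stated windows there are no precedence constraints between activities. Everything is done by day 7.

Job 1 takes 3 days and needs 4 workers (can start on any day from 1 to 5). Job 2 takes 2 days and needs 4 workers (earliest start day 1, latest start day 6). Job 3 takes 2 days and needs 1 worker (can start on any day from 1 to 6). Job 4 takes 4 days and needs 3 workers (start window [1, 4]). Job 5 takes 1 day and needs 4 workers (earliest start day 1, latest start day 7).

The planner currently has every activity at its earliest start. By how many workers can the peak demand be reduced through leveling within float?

Early-start peak: d1:16  d2:12  d3:7  d4:3  d5:0  d6:0  d7:0 ⇒ 16.
Leveled (Job 1@1, Job 2@4, Job 3@1, Job 4@3, Job 5@6): d1:5  d2:5  d3:7  d4:7  d5:7  d6:7  d7:0 ⇒ 7.
Reduction 16 − 7 = 9.

9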